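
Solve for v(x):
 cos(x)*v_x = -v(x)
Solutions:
 v(x) = C1*sqrt(sin(x) - 1)/sqrt(sin(x) + 1)


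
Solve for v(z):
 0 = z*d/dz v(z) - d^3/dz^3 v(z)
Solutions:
 v(z) = C1 + Integral(C2*airyai(z) + C3*airybi(z), z)


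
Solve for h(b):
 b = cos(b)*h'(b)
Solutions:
 h(b) = C1 + Integral(b/cos(b), b)


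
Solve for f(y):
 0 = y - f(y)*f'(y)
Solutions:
 f(y) = -sqrt(C1 + y^2)
 f(y) = sqrt(C1 + y^2)


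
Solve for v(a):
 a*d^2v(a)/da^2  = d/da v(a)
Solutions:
 v(a) = C1 + C2*a^2


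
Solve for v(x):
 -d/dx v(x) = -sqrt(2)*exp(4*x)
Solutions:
 v(x) = C1 + sqrt(2)*exp(4*x)/4


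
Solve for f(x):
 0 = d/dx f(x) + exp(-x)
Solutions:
 f(x) = C1 + exp(-x)


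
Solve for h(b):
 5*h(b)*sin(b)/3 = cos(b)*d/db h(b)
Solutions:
 h(b) = C1/cos(b)^(5/3)


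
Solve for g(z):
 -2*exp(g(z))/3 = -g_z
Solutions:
 g(z) = log(-1/(C1 + 2*z)) + log(3)


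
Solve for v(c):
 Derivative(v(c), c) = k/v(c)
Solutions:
 v(c) = -sqrt(C1 + 2*c*k)
 v(c) = sqrt(C1 + 2*c*k)


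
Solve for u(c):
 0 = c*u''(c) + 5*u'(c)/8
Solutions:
 u(c) = C1 + C2*c^(3/8)


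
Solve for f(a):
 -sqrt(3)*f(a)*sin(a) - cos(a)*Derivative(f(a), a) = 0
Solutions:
 f(a) = C1*cos(a)^(sqrt(3))


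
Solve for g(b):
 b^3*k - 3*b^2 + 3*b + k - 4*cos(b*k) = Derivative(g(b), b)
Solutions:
 g(b) = C1 + b^4*k/4 - b^3 + 3*b^2/2 + b*k - 4*sin(b*k)/k


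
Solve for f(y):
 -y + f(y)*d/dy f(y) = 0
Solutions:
 f(y) = -sqrt(C1 + y^2)
 f(y) = sqrt(C1 + y^2)


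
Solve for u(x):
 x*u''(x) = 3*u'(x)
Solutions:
 u(x) = C1 + C2*x^4


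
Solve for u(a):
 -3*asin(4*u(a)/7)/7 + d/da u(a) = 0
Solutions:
 Integral(1/asin(4*_y/7), (_y, u(a))) = C1 + 3*a/7


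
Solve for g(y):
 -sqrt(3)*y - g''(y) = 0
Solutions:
 g(y) = C1 + C2*y - sqrt(3)*y^3/6


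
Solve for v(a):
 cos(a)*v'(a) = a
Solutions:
 v(a) = C1 + Integral(a/cos(a), a)


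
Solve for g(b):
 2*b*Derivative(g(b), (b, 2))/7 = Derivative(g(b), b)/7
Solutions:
 g(b) = C1 + C2*b^(3/2)


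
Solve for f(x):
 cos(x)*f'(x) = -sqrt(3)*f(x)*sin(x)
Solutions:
 f(x) = C1*cos(x)^(sqrt(3))


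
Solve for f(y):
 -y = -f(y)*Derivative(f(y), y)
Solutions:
 f(y) = -sqrt(C1 + y^2)
 f(y) = sqrt(C1 + y^2)


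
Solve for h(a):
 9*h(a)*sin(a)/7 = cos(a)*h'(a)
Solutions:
 h(a) = C1/cos(a)^(9/7)


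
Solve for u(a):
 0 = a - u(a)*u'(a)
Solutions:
 u(a) = -sqrt(C1 + a^2)
 u(a) = sqrt(C1 + a^2)


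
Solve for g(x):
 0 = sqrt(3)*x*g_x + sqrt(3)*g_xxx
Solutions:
 g(x) = C1 + Integral(C2*airyai(-x) + C3*airybi(-x), x)


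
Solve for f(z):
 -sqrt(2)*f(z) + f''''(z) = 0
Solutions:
 f(z) = C1*exp(-2^(1/8)*z) + C2*exp(2^(1/8)*z) + C3*sin(2^(1/8)*z) + C4*cos(2^(1/8)*z)


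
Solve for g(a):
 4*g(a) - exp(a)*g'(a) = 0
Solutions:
 g(a) = C1*exp(-4*exp(-a))


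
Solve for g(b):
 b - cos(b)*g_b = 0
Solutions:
 g(b) = C1 + Integral(b/cos(b), b)


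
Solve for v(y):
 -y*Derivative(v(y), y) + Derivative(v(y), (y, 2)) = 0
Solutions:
 v(y) = C1 + C2*erfi(sqrt(2)*y/2)


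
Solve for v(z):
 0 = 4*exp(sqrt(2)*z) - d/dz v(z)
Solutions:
 v(z) = C1 + 2*sqrt(2)*exp(sqrt(2)*z)


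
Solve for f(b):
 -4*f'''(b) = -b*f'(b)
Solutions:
 f(b) = C1 + Integral(C2*airyai(2^(1/3)*b/2) + C3*airybi(2^(1/3)*b/2), b)


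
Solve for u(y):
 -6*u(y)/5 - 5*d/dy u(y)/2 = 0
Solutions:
 u(y) = C1*exp(-12*y/25)


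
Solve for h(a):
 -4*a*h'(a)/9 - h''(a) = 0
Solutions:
 h(a) = C1 + C2*erf(sqrt(2)*a/3)


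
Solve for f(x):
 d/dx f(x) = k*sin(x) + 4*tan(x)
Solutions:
 f(x) = C1 - k*cos(x) - 4*log(cos(x))


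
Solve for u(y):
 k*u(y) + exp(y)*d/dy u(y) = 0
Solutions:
 u(y) = C1*exp(k*exp(-y))


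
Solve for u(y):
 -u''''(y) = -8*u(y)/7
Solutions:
 u(y) = C1*exp(-14^(3/4)*y/7) + C2*exp(14^(3/4)*y/7) + C3*sin(14^(3/4)*y/7) + C4*cos(14^(3/4)*y/7)


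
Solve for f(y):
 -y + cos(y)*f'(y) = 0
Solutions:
 f(y) = C1 + Integral(y/cos(y), y)


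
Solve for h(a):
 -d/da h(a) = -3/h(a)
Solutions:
 h(a) = -sqrt(C1 + 6*a)
 h(a) = sqrt(C1 + 6*a)


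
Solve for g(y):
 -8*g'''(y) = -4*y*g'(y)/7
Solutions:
 g(y) = C1 + Integral(C2*airyai(14^(2/3)*y/14) + C3*airybi(14^(2/3)*y/14), y)


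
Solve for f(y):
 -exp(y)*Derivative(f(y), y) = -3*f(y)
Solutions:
 f(y) = C1*exp(-3*exp(-y))


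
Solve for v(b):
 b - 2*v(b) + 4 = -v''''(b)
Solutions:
 v(b) = C1*exp(-2^(1/4)*b) + C2*exp(2^(1/4)*b) + C3*sin(2^(1/4)*b) + C4*cos(2^(1/4)*b) + b/2 + 2


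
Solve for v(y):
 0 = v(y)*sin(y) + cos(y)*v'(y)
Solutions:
 v(y) = C1*cos(y)


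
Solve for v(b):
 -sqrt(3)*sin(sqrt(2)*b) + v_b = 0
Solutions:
 v(b) = C1 - sqrt(6)*cos(sqrt(2)*b)/2


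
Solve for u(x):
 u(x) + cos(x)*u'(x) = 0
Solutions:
 u(x) = C1*sqrt(sin(x) - 1)/sqrt(sin(x) + 1)


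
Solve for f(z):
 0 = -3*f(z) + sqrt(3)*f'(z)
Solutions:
 f(z) = C1*exp(sqrt(3)*z)


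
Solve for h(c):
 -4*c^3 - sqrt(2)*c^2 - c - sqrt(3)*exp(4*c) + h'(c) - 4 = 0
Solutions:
 h(c) = C1 + c^4 + sqrt(2)*c^3/3 + c^2/2 + 4*c + sqrt(3)*exp(4*c)/4


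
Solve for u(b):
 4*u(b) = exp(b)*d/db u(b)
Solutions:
 u(b) = C1*exp(-4*exp(-b))


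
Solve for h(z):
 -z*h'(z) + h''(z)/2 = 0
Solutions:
 h(z) = C1 + C2*erfi(z)


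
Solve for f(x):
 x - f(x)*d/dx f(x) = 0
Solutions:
 f(x) = -sqrt(C1 + x^2)
 f(x) = sqrt(C1 + x^2)


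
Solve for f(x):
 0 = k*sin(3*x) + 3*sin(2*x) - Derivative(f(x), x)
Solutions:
 f(x) = C1 - k*cos(3*x)/3 - 3*cos(2*x)/2


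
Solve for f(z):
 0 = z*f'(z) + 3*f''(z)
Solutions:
 f(z) = C1 + C2*erf(sqrt(6)*z/6)


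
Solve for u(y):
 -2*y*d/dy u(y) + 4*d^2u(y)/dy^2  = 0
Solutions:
 u(y) = C1 + C2*erfi(y/2)


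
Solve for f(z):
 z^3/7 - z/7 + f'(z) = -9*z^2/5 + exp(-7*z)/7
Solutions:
 f(z) = C1 - z^4/28 - 3*z^3/5 + z^2/14 - exp(-7*z)/49


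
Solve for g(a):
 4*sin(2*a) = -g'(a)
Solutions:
 g(a) = C1 + 2*cos(2*a)


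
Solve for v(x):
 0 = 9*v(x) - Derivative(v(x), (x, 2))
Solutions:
 v(x) = C1*exp(-3*x) + C2*exp(3*x)


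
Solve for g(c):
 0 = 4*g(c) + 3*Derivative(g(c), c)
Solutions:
 g(c) = C1*exp(-4*c/3)


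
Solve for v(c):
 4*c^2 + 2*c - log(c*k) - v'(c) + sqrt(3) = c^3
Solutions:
 v(c) = C1 - c^4/4 + 4*c^3/3 + c^2 - c*log(c*k) + c*(1 + sqrt(3))


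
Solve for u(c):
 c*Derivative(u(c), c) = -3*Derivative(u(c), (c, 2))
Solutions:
 u(c) = C1 + C2*erf(sqrt(6)*c/6)


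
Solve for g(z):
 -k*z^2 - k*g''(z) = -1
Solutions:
 g(z) = C1 + C2*z - z^4/12 + z^2/(2*k)


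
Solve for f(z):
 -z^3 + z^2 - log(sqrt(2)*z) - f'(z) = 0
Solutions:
 f(z) = C1 - z^4/4 + z^3/3 - z*log(z) - z*log(2)/2 + z


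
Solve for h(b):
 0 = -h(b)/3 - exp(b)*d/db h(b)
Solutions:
 h(b) = C1*exp(exp(-b)/3)


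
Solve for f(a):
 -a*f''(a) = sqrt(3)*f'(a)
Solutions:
 f(a) = C1 + C2*a^(1 - sqrt(3))


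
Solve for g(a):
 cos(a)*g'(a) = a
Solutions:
 g(a) = C1 + Integral(a/cos(a), a)


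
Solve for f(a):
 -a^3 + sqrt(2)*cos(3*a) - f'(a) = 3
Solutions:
 f(a) = C1 - a^4/4 - 3*a + sqrt(2)*sin(3*a)/3


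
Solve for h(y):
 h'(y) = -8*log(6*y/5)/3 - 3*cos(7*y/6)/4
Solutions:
 h(y) = C1 - 8*y*log(y)/3 - 8*y*log(6)/3 + 8*y/3 + 8*y*log(5)/3 - 9*sin(7*y/6)/14


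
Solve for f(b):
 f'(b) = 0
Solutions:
 f(b) = C1


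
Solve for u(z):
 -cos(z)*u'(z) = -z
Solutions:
 u(z) = C1 + Integral(z/cos(z), z)


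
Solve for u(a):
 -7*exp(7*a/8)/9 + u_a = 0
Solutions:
 u(a) = C1 + 8*exp(7*a/8)/9


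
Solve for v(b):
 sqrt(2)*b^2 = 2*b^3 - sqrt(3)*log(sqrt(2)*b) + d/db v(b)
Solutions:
 v(b) = C1 - b^4/2 + sqrt(2)*b^3/3 + sqrt(3)*b*log(b) - sqrt(3)*b + sqrt(3)*b*log(2)/2


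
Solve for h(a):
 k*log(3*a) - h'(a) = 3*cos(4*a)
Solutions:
 h(a) = C1 + a*k*(log(a) - 1) + a*k*log(3) - 3*sin(4*a)/4


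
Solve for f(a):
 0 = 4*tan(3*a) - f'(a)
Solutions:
 f(a) = C1 - 4*log(cos(3*a))/3


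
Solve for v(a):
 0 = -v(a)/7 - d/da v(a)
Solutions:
 v(a) = C1*exp(-a/7)


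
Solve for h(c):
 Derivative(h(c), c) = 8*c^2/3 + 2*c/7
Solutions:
 h(c) = C1 + 8*c^3/9 + c^2/7


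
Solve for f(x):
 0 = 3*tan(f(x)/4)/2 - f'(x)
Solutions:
 f(x) = -4*asin(C1*exp(3*x/8)) + 4*pi
 f(x) = 4*asin(C1*exp(3*x/8))


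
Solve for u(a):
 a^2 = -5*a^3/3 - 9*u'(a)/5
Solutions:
 u(a) = C1 - 25*a^4/108 - 5*a^3/27


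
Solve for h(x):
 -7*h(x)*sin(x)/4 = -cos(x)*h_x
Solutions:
 h(x) = C1/cos(x)^(7/4)


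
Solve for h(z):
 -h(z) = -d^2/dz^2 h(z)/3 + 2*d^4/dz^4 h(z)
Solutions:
 h(z) = (C1*sin(2^(3/4)*z*sin(atan(sqrt(71))/2)/2) + C2*cos(2^(3/4)*z*sin(atan(sqrt(71))/2)/2))*exp(-2^(3/4)*z*cos(atan(sqrt(71))/2)/2) + (C3*sin(2^(3/4)*z*sin(atan(sqrt(71))/2)/2) + C4*cos(2^(3/4)*z*sin(atan(sqrt(71))/2)/2))*exp(2^(3/4)*z*cos(atan(sqrt(71))/2)/2)


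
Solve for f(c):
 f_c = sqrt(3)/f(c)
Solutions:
 f(c) = -sqrt(C1 + 2*sqrt(3)*c)
 f(c) = sqrt(C1 + 2*sqrt(3)*c)


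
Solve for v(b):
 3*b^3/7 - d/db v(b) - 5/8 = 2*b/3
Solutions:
 v(b) = C1 + 3*b^4/28 - b^2/3 - 5*b/8


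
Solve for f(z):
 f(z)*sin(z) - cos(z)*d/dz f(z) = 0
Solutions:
 f(z) = C1/cos(z)


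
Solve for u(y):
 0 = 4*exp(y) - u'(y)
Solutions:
 u(y) = C1 + 4*exp(y)


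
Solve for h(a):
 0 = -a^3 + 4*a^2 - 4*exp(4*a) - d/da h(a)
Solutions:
 h(a) = C1 - a^4/4 + 4*a^3/3 - exp(4*a)


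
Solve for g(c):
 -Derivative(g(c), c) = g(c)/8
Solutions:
 g(c) = C1*exp(-c/8)


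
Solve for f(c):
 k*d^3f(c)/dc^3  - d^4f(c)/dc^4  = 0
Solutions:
 f(c) = C1 + C2*c + C3*c^2 + C4*exp(c*k)


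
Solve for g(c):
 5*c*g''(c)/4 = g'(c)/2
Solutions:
 g(c) = C1 + C2*c^(7/5)


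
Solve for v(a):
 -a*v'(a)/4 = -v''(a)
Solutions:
 v(a) = C1 + C2*erfi(sqrt(2)*a/4)


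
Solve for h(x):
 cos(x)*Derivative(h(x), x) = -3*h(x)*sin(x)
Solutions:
 h(x) = C1*cos(x)^3


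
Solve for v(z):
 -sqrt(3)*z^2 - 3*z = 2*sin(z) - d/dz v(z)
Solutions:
 v(z) = C1 + sqrt(3)*z^3/3 + 3*z^2/2 - 2*cos(z)


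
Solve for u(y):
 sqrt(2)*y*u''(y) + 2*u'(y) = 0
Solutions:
 u(y) = C1 + C2*y^(1 - sqrt(2))


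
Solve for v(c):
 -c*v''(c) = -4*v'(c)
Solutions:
 v(c) = C1 + C2*c^5


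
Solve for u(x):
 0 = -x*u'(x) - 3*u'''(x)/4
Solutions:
 u(x) = C1 + Integral(C2*airyai(-6^(2/3)*x/3) + C3*airybi(-6^(2/3)*x/3), x)


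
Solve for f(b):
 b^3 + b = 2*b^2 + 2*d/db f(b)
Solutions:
 f(b) = C1 + b^4/8 - b^3/3 + b^2/4


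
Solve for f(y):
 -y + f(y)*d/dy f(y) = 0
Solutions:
 f(y) = -sqrt(C1 + y^2)
 f(y) = sqrt(C1 + y^2)


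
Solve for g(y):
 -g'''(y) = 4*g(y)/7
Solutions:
 g(y) = C3*exp(-14^(2/3)*y/7) + (C1*sin(14^(2/3)*sqrt(3)*y/14) + C2*cos(14^(2/3)*sqrt(3)*y/14))*exp(14^(2/3)*y/14)


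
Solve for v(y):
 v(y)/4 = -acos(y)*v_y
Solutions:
 v(y) = C1*exp(-Integral(1/acos(y), y)/4)


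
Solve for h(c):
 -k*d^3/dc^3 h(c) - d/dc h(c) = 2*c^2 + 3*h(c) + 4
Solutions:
 h(c) = C1*exp(2^(1/3)*c*(6^(1/3)*(sqrt(3)*sqrt((243 + 4/k)/k^2) + 27/k)^(1/3)/12 - 2^(1/3)*3^(5/6)*I*(sqrt(3)*sqrt((243 + 4/k)/k^2) + 27/k)^(1/3)/12 + 2/(k*(-3^(1/3) + 3^(5/6)*I)*(sqrt(3)*sqrt((243 + 4/k)/k^2) + 27/k)^(1/3)))) + C2*exp(2^(1/3)*c*(6^(1/3)*(sqrt(3)*sqrt((243 + 4/k)/k^2) + 27/k)^(1/3)/12 + 2^(1/3)*3^(5/6)*I*(sqrt(3)*sqrt((243 + 4/k)/k^2) + 27/k)^(1/3)/12 - 2/(k*(3^(1/3) + 3^(5/6)*I)*(sqrt(3)*sqrt((243 + 4/k)/k^2) + 27/k)^(1/3)))) + C3*exp(6^(1/3)*c*(-2^(1/3)*(sqrt(3)*sqrt((243 + 4/k)/k^2) + 27/k)^(1/3) + 2*3^(1/3)/(k*(sqrt(3)*sqrt((243 + 4/k)/k^2) + 27/k)^(1/3)))/6) - 2*c^2/3 + 4*c/9 - 40/27


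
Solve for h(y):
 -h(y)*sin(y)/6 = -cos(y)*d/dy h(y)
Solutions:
 h(y) = C1/cos(y)^(1/6)


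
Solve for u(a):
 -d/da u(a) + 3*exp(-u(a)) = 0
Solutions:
 u(a) = log(C1 + 3*a)


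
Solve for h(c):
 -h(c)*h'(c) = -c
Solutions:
 h(c) = -sqrt(C1 + c^2)
 h(c) = sqrt(C1 + c^2)


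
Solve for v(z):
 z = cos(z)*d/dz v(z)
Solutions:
 v(z) = C1 + Integral(z/cos(z), z)


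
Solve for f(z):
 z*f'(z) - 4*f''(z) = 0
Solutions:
 f(z) = C1 + C2*erfi(sqrt(2)*z/4)


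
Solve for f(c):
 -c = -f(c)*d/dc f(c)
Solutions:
 f(c) = -sqrt(C1 + c^2)
 f(c) = sqrt(C1 + c^2)


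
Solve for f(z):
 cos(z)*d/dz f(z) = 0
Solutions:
 f(z) = C1


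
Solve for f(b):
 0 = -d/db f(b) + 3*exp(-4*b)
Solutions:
 f(b) = C1 - 3*exp(-4*b)/4


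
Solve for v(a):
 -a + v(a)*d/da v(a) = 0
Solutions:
 v(a) = -sqrt(C1 + a^2)
 v(a) = sqrt(C1 + a^2)


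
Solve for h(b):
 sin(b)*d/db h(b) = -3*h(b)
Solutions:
 h(b) = C1*(cos(b) + 1)^(3/2)/(cos(b) - 1)^(3/2)


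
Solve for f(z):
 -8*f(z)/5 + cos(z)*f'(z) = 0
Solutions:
 f(z) = C1*(sin(z) + 1)^(4/5)/(sin(z) - 1)^(4/5)


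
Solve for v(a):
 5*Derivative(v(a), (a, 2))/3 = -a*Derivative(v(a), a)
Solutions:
 v(a) = C1 + C2*erf(sqrt(30)*a/10)


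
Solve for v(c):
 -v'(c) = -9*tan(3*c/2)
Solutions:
 v(c) = C1 - 6*log(cos(3*c/2))


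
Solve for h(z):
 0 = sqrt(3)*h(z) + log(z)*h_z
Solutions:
 h(z) = C1*exp(-sqrt(3)*li(z))


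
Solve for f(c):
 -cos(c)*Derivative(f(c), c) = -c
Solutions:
 f(c) = C1 + Integral(c/cos(c), c)


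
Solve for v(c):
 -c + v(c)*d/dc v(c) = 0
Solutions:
 v(c) = -sqrt(C1 + c^2)
 v(c) = sqrt(C1 + c^2)


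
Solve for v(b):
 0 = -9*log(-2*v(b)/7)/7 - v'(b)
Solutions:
 7*Integral(1/(log(-_y) - log(7) + log(2)), (_y, v(b)))/9 = C1 - b


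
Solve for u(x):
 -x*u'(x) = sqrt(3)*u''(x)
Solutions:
 u(x) = C1 + C2*erf(sqrt(2)*3^(3/4)*x/6)


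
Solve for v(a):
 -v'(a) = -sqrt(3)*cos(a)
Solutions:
 v(a) = C1 + sqrt(3)*sin(a)


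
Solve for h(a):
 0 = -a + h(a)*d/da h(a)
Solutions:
 h(a) = -sqrt(C1 + a^2)
 h(a) = sqrt(C1 + a^2)


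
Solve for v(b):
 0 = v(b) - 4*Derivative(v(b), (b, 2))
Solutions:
 v(b) = C1*exp(-b/2) + C2*exp(b/2)


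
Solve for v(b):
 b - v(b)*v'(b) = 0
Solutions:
 v(b) = -sqrt(C1 + b^2)
 v(b) = sqrt(C1 + b^2)


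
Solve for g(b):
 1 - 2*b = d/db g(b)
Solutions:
 g(b) = C1 - b^2 + b


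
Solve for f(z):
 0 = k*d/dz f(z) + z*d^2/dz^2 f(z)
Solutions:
 f(z) = C1 + z^(1 - re(k))*(C2*sin(log(z)*Abs(im(k))) + C3*cos(log(z)*im(k)))


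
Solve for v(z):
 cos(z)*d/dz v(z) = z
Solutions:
 v(z) = C1 + Integral(z/cos(z), z)


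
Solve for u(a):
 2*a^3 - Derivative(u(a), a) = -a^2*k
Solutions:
 u(a) = C1 + a^4/2 + a^3*k/3


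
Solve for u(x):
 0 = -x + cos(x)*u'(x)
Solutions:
 u(x) = C1 + Integral(x/cos(x), x)


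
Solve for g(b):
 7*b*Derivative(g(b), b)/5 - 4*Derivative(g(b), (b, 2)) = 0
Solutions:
 g(b) = C1 + C2*erfi(sqrt(70)*b/20)


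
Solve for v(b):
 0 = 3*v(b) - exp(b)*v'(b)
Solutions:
 v(b) = C1*exp(-3*exp(-b))


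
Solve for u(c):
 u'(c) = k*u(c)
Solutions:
 u(c) = C1*exp(c*k)


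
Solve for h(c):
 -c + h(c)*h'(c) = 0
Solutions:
 h(c) = -sqrt(C1 + c^2)
 h(c) = sqrt(C1 + c^2)


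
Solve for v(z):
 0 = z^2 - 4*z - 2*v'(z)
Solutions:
 v(z) = C1 + z^3/6 - z^2


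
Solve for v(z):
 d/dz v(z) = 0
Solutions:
 v(z) = C1


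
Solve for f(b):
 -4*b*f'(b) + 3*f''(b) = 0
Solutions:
 f(b) = C1 + C2*erfi(sqrt(6)*b/3)


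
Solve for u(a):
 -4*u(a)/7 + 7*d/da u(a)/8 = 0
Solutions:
 u(a) = C1*exp(32*a/49)


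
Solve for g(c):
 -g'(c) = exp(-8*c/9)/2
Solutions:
 g(c) = C1 + 9*exp(-8*c/9)/16


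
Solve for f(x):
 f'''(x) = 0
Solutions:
 f(x) = C1 + C2*x + C3*x^2


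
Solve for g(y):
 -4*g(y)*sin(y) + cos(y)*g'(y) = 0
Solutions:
 g(y) = C1/cos(y)^4


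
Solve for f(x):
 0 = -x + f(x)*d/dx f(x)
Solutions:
 f(x) = -sqrt(C1 + x^2)
 f(x) = sqrt(C1 + x^2)


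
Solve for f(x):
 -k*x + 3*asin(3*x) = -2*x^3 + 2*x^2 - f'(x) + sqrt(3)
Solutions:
 f(x) = C1 + k*x^2/2 - x^4/2 + 2*x^3/3 - 3*x*asin(3*x) + sqrt(3)*x - sqrt(1 - 9*x^2)


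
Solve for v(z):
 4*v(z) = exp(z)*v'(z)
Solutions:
 v(z) = C1*exp(-4*exp(-z))


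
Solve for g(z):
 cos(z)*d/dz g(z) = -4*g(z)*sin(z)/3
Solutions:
 g(z) = C1*cos(z)^(4/3)


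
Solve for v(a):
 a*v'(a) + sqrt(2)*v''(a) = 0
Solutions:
 v(a) = C1 + C2*erf(2^(1/4)*a/2)


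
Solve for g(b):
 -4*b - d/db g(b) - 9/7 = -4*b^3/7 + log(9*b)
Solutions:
 g(b) = C1 + b^4/7 - 2*b^2 - b*log(b) - b*log(9) - 2*b/7


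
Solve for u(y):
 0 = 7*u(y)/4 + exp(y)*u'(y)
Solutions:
 u(y) = C1*exp(7*exp(-y)/4)


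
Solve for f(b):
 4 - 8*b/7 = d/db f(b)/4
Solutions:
 f(b) = C1 - 16*b^2/7 + 16*b


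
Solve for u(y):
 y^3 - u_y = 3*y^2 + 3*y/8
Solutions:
 u(y) = C1 + y^4/4 - y^3 - 3*y^2/16


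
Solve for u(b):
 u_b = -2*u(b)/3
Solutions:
 u(b) = C1*exp(-2*b/3)


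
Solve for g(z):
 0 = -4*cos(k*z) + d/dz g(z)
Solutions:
 g(z) = C1 + 4*sin(k*z)/k


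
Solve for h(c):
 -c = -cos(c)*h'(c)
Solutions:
 h(c) = C1 + Integral(c/cos(c), c)


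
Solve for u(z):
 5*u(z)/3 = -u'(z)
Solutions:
 u(z) = C1*exp(-5*z/3)


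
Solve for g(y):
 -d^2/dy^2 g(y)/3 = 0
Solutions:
 g(y) = C1 + C2*y


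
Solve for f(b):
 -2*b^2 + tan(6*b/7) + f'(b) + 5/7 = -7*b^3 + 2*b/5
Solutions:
 f(b) = C1 - 7*b^4/4 + 2*b^3/3 + b^2/5 - 5*b/7 + 7*log(cos(6*b/7))/6


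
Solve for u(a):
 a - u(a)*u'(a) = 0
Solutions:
 u(a) = -sqrt(C1 + a^2)
 u(a) = sqrt(C1 + a^2)


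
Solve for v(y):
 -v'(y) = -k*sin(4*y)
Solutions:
 v(y) = C1 - k*cos(4*y)/4


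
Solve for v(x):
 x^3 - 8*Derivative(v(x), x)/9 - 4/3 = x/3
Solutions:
 v(x) = C1 + 9*x^4/32 - 3*x^2/16 - 3*x/2


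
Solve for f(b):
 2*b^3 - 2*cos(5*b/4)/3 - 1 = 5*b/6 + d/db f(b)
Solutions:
 f(b) = C1 + b^4/2 - 5*b^2/12 - b - 8*sin(5*b/4)/15


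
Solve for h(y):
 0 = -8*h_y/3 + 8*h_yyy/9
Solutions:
 h(y) = C1 + C2*exp(-sqrt(3)*y) + C3*exp(sqrt(3)*y)


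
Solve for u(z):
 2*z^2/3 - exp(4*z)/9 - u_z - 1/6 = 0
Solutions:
 u(z) = C1 + 2*z^3/9 - z/6 - exp(4*z)/36


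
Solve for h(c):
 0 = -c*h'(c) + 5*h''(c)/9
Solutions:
 h(c) = C1 + C2*erfi(3*sqrt(10)*c/10)


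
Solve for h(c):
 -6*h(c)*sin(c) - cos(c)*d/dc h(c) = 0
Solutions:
 h(c) = C1*cos(c)^6


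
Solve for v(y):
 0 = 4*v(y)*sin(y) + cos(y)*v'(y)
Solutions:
 v(y) = C1*cos(y)^4


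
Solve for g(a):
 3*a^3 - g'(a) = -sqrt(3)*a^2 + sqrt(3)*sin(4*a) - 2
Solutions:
 g(a) = C1 + 3*a^4/4 + sqrt(3)*a^3/3 + 2*a + sqrt(3)*cos(4*a)/4


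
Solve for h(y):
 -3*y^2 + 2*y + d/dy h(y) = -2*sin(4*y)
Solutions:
 h(y) = C1 + y^3 - y^2 + cos(4*y)/2


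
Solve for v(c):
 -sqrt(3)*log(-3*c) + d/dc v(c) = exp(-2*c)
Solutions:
 v(c) = C1 + sqrt(3)*c*log(-c) + sqrt(3)*c*(-1 + log(3)) - exp(-2*c)/2


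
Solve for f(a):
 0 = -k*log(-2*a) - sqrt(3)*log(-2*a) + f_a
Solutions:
 f(a) = C1 + a*(k + sqrt(3))*log(-a) + a*(-k + k*log(2) - sqrt(3) + sqrt(3)*log(2))


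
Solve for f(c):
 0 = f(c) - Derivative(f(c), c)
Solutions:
 f(c) = C1*exp(c)


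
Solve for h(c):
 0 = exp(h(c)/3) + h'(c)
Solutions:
 h(c) = 3*log(1/(C1 + c)) + 3*log(3)


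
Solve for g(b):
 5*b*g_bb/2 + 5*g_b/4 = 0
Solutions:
 g(b) = C1 + C2*sqrt(b)


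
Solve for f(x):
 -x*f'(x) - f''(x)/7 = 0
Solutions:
 f(x) = C1 + C2*erf(sqrt(14)*x/2)


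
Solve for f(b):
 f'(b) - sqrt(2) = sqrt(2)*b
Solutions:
 f(b) = C1 + sqrt(2)*b^2/2 + sqrt(2)*b


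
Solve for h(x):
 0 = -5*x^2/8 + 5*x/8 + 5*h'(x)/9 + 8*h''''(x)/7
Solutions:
 h(x) = C1 + C4*exp(-105^(1/3)*x/6) + 3*x^3/8 - 9*x^2/16 + (C2*sin(3^(5/6)*35^(1/3)*x/12) + C3*cos(3^(5/6)*35^(1/3)*x/12))*exp(105^(1/3)*x/12)


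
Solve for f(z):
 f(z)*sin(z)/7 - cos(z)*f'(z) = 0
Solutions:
 f(z) = C1/cos(z)^(1/7)


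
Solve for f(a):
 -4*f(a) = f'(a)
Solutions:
 f(a) = C1*exp(-4*a)


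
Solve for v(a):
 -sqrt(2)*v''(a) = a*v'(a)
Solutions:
 v(a) = C1 + C2*erf(2^(1/4)*a/2)


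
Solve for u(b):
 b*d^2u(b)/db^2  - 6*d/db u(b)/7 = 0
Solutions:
 u(b) = C1 + C2*b^(13/7)


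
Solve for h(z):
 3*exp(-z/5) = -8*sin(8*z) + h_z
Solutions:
 h(z) = C1 - cos(8*z) - 15*exp(-z/5)


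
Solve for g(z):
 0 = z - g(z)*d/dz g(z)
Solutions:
 g(z) = -sqrt(C1 + z^2)
 g(z) = sqrt(C1 + z^2)


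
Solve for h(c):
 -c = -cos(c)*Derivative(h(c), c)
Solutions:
 h(c) = C1 + Integral(c/cos(c), c)


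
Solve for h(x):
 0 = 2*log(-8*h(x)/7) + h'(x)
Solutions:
 Integral(1/(log(-_y) - log(7) + 3*log(2)), (_y, h(x)))/2 = C1 - x


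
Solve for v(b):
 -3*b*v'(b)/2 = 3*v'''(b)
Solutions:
 v(b) = C1 + Integral(C2*airyai(-2^(2/3)*b/2) + C3*airybi(-2^(2/3)*b/2), b)


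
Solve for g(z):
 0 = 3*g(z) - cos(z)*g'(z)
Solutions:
 g(z) = C1*(sin(z) + 1)^(3/2)/(sin(z) - 1)^(3/2)


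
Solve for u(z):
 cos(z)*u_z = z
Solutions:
 u(z) = C1 + Integral(z/cos(z), z)


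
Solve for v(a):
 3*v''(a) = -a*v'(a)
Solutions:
 v(a) = C1 + C2*erf(sqrt(6)*a/6)


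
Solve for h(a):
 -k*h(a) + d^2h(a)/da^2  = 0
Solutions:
 h(a) = C1*exp(-a*sqrt(k)) + C2*exp(a*sqrt(k))


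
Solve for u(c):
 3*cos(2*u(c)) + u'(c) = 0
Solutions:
 u(c) = -asin((C1 + exp(12*c))/(C1 - exp(12*c)))/2 + pi/2
 u(c) = asin((C1 + exp(12*c))/(C1 - exp(12*c)))/2


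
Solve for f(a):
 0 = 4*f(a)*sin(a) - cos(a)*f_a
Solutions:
 f(a) = C1/cos(a)^4


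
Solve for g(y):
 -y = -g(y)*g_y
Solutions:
 g(y) = -sqrt(C1 + y^2)
 g(y) = sqrt(C1 + y^2)


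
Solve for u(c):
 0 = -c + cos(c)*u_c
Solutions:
 u(c) = C1 + Integral(c/cos(c), c)


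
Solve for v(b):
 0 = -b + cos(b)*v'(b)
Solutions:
 v(b) = C1 + Integral(b/cos(b), b)


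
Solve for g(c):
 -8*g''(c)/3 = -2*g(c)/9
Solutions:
 g(c) = C1*exp(-sqrt(3)*c/6) + C2*exp(sqrt(3)*c/6)


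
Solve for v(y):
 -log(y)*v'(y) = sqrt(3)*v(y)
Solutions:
 v(y) = C1*exp(-sqrt(3)*li(y))


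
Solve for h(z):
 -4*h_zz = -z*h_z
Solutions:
 h(z) = C1 + C2*erfi(sqrt(2)*z/4)


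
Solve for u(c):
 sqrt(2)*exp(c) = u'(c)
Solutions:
 u(c) = C1 + sqrt(2)*exp(c)


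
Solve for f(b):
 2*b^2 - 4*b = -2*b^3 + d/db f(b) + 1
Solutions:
 f(b) = C1 + b^4/2 + 2*b^3/3 - 2*b^2 - b


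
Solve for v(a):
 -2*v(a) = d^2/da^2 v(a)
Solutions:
 v(a) = C1*sin(sqrt(2)*a) + C2*cos(sqrt(2)*a)


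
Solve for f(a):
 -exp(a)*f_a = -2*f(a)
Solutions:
 f(a) = C1*exp(-2*exp(-a))


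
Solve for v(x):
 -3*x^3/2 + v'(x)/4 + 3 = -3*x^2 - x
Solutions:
 v(x) = C1 + 3*x^4/2 - 4*x^3 - 2*x^2 - 12*x


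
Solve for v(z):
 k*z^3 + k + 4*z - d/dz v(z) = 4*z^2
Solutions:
 v(z) = C1 + k*z^4/4 + k*z - 4*z^3/3 + 2*z^2


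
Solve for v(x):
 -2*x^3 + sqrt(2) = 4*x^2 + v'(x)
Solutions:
 v(x) = C1 - x^4/2 - 4*x^3/3 + sqrt(2)*x


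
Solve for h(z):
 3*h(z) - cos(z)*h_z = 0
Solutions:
 h(z) = C1*(sin(z) + 1)^(3/2)/(sin(z) - 1)^(3/2)


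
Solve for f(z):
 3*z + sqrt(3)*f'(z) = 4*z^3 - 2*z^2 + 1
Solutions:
 f(z) = C1 + sqrt(3)*z^4/3 - 2*sqrt(3)*z^3/9 - sqrt(3)*z^2/2 + sqrt(3)*z/3


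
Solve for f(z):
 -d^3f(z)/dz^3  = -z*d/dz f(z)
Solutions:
 f(z) = C1 + Integral(C2*airyai(z) + C3*airybi(z), z)


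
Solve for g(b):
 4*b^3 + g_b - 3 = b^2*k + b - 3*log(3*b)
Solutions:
 g(b) = C1 - b^4 + b^3*k/3 + b^2/2 - 3*b*log(b) - b*log(27) + 6*b


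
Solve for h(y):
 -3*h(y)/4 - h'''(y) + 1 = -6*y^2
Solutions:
 h(y) = C3*exp(-6^(1/3)*y/2) + 8*y^2 + (C1*sin(2^(1/3)*3^(5/6)*y/4) + C2*cos(2^(1/3)*3^(5/6)*y/4))*exp(6^(1/3)*y/4) + 4/3


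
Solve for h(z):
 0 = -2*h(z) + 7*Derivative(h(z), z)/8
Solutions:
 h(z) = C1*exp(16*z/7)


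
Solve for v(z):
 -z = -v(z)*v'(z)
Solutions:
 v(z) = -sqrt(C1 + z^2)
 v(z) = sqrt(C1 + z^2)


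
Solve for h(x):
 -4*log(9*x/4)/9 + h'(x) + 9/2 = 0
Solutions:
 h(x) = C1 + 4*x*log(x)/9 - 89*x/18 - 8*x*log(2)/9 + 8*x*log(3)/9


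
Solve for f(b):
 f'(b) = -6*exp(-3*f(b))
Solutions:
 f(b) = log(C1 - 18*b)/3
 f(b) = log((-3^(1/3) - 3^(5/6)*I)*(C1 - 6*b)^(1/3)/2)
 f(b) = log((-3^(1/3) + 3^(5/6)*I)*(C1 - 6*b)^(1/3)/2)


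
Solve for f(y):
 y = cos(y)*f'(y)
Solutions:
 f(y) = C1 + Integral(y/cos(y), y)


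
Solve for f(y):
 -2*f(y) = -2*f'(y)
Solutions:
 f(y) = C1*exp(y)


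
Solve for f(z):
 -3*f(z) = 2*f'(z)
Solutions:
 f(z) = C1*exp(-3*z/2)


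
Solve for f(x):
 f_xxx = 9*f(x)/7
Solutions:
 f(x) = C3*exp(21^(2/3)*x/7) + (C1*sin(3*3^(1/6)*7^(2/3)*x/14) + C2*cos(3*3^(1/6)*7^(2/3)*x/14))*exp(-21^(2/3)*x/14)


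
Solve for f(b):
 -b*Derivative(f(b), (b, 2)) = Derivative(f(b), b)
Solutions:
 f(b) = C1 + C2*log(b)


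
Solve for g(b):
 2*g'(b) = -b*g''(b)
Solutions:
 g(b) = C1 + C2/b


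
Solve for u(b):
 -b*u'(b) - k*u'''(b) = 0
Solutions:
 u(b) = C1 + Integral(C2*airyai(b*(-1/k)^(1/3)) + C3*airybi(b*(-1/k)^(1/3)), b)


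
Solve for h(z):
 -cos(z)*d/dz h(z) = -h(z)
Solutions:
 h(z) = C1*sqrt(sin(z) + 1)/sqrt(sin(z) - 1)


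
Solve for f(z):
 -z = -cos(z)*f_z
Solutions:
 f(z) = C1 + Integral(z/cos(z), z)


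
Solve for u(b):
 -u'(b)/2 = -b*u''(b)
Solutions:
 u(b) = C1 + C2*b^(3/2)


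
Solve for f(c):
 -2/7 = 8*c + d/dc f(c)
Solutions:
 f(c) = C1 - 4*c^2 - 2*c/7


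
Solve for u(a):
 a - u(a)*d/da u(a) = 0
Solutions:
 u(a) = -sqrt(C1 + a^2)
 u(a) = sqrt(C1 + a^2)


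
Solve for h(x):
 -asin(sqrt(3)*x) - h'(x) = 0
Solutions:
 h(x) = C1 - x*asin(sqrt(3)*x) - sqrt(3)*sqrt(1 - 3*x^2)/3


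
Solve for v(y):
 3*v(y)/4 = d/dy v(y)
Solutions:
 v(y) = C1*exp(3*y/4)


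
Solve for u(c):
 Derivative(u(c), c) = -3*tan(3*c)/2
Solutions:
 u(c) = C1 + log(cos(3*c))/2


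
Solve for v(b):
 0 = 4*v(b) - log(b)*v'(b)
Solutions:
 v(b) = C1*exp(4*li(b))


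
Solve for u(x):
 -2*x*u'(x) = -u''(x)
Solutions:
 u(x) = C1 + C2*erfi(x)


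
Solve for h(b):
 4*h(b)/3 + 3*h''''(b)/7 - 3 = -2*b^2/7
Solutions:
 h(b) = -3*b^2/14 + (C1*sin(sqrt(3)*7^(1/4)*b/3) + C2*cos(sqrt(3)*7^(1/4)*b/3))*exp(-sqrt(3)*7^(1/4)*b/3) + (C3*sin(sqrt(3)*7^(1/4)*b/3) + C4*cos(sqrt(3)*7^(1/4)*b/3))*exp(sqrt(3)*7^(1/4)*b/3) + 9/4


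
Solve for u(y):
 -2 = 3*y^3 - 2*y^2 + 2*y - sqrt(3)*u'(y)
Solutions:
 u(y) = C1 + sqrt(3)*y^4/4 - 2*sqrt(3)*y^3/9 + sqrt(3)*y^2/3 + 2*sqrt(3)*y/3


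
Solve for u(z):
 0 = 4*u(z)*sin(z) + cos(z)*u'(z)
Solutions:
 u(z) = C1*cos(z)^4


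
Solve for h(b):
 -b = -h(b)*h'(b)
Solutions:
 h(b) = -sqrt(C1 + b^2)
 h(b) = sqrt(C1 + b^2)


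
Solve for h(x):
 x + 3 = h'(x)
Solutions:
 h(x) = C1 + x^2/2 + 3*x


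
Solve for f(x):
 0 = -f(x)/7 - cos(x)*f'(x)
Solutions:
 f(x) = C1*(sin(x) - 1)^(1/14)/(sin(x) + 1)^(1/14)


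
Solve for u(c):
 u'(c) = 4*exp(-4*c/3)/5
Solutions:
 u(c) = C1 - 3*exp(-4*c/3)/5


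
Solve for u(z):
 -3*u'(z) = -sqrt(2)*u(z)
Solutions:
 u(z) = C1*exp(sqrt(2)*z/3)


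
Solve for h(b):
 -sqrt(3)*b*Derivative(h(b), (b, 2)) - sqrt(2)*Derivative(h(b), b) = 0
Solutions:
 h(b) = C1 + C2*b^(1 - sqrt(6)/3)


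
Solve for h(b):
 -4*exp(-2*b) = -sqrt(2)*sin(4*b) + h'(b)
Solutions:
 h(b) = C1 - sqrt(2)*cos(4*b)/4 + 2*exp(-2*b)


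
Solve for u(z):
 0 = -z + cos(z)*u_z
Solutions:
 u(z) = C1 + Integral(z/cos(z), z)


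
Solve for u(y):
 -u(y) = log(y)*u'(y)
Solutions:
 u(y) = C1*exp(-li(y))


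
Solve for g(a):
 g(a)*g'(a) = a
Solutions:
 g(a) = -sqrt(C1 + a^2)
 g(a) = sqrt(C1 + a^2)


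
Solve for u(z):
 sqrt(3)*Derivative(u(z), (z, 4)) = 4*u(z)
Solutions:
 u(z) = C1*exp(-sqrt(2)*3^(7/8)*z/3) + C2*exp(sqrt(2)*3^(7/8)*z/3) + C3*sin(sqrt(2)*3^(7/8)*z/3) + C4*cos(sqrt(2)*3^(7/8)*z/3)


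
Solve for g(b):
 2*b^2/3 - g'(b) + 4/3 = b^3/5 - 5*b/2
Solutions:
 g(b) = C1 - b^4/20 + 2*b^3/9 + 5*b^2/4 + 4*b/3


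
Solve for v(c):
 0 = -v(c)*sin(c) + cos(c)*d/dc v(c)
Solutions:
 v(c) = C1/cos(c)


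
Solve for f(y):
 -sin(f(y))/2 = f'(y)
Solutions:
 f(y) = -acos((-C1 - exp(y))/(C1 - exp(y))) + 2*pi
 f(y) = acos((-C1 - exp(y))/(C1 - exp(y)))


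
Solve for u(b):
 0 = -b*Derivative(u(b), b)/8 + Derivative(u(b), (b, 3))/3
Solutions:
 u(b) = C1 + Integral(C2*airyai(3^(1/3)*b/2) + C3*airybi(3^(1/3)*b/2), b)


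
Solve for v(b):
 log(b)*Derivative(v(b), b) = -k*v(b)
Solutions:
 v(b) = C1*exp(-k*li(b))


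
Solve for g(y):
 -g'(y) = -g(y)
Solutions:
 g(y) = C1*exp(y)


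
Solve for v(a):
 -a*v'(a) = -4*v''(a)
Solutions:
 v(a) = C1 + C2*erfi(sqrt(2)*a/4)


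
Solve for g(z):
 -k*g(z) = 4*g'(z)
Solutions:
 g(z) = C1*exp(-k*z/4)


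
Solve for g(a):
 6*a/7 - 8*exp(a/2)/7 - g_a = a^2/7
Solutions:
 g(a) = C1 - a^3/21 + 3*a^2/7 - 16*exp(a/2)/7


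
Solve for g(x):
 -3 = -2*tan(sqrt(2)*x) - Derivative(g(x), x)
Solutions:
 g(x) = C1 + 3*x + sqrt(2)*log(cos(sqrt(2)*x))


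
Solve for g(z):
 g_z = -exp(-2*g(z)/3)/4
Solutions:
 g(z) = 3*log(-sqrt(C1 - z)) - 3*log(6)/2
 g(z) = 3*log(C1 - z/6)/2


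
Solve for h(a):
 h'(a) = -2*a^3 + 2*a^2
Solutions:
 h(a) = C1 - a^4/2 + 2*a^3/3


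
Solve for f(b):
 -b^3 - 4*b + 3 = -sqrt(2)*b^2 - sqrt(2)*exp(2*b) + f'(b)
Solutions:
 f(b) = C1 - b^4/4 + sqrt(2)*b^3/3 - 2*b^2 + 3*b + sqrt(2)*exp(2*b)/2


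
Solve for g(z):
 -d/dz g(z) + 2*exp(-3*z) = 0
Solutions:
 g(z) = C1 - 2*exp(-3*z)/3


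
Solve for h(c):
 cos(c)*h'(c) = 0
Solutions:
 h(c) = C1


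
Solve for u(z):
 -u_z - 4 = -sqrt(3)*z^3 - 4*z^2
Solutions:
 u(z) = C1 + sqrt(3)*z^4/4 + 4*z^3/3 - 4*z


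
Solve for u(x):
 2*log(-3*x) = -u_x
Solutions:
 u(x) = C1 - 2*x*log(-x) + 2*x*(1 - log(3))


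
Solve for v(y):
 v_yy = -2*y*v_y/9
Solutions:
 v(y) = C1 + C2*erf(y/3)


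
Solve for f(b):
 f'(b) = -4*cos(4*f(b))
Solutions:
 f(b) = -asin((C1 + exp(32*b))/(C1 - exp(32*b)))/4 + pi/4
 f(b) = asin((C1 + exp(32*b))/(C1 - exp(32*b)))/4


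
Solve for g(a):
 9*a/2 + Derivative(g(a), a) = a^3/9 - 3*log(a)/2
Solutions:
 g(a) = C1 + a^4/36 - 9*a^2/4 - 3*a*log(a)/2 + 3*a/2


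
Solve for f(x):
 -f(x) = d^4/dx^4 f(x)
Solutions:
 f(x) = (C1*sin(sqrt(2)*x/2) + C2*cos(sqrt(2)*x/2))*exp(-sqrt(2)*x/2) + (C3*sin(sqrt(2)*x/2) + C4*cos(sqrt(2)*x/2))*exp(sqrt(2)*x/2)


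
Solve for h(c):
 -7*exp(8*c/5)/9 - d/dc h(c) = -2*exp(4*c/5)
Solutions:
 h(c) = C1 - 35*exp(8*c/5)/72 + 5*exp(4*c/5)/2


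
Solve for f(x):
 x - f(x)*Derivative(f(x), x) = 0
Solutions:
 f(x) = -sqrt(C1 + x^2)
 f(x) = sqrt(C1 + x^2)


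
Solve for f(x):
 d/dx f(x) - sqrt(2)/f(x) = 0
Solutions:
 f(x) = -sqrt(C1 + 2*sqrt(2)*x)
 f(x) = sqrt(C1 + 2*sqrt(2)*x)


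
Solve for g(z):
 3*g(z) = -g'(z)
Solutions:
 g(z) = C1*exp(-3*z)


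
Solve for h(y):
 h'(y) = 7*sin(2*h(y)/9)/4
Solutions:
 -7*y/4 + 9*log(cos(2*h(y)/9) - 1)/4 - 9*log(cos(2*h(y)/9) + 1)/4 = C1


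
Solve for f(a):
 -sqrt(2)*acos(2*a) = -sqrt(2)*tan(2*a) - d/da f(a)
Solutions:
 f(a) = C1 + sqrt(2)*(a*acos(2*a) - sqrt(1 - 4*a^2)/2) + sqrt(2)*log(cos(2*a))/2


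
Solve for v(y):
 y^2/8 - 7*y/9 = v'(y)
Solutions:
 v(y) = C1 + y^3/24 - 7*y^2/18


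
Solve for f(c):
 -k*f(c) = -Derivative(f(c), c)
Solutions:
 f(c) = C1*exp(c*k)


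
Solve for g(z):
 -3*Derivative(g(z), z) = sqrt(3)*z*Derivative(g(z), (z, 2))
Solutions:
 g(z) = C1 + C2*z^(1 - sqrt(3))


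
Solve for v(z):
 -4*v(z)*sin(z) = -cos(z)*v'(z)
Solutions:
 v(z) = C1/cos(z)^4


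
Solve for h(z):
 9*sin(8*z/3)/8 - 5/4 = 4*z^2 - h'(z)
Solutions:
 h(z) = C1 + 4*z^3/3 + 5*z/4 + 27*cos(8*z/3)/64


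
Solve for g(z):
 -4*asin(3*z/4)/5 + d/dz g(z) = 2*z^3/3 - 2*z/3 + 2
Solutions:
 g(z) = C1 + z^4/6 - z^2/3 + 4*z*asin(3*z/4)/5 + 2*z + 4*sqrt(16 - 9*z^2)/15


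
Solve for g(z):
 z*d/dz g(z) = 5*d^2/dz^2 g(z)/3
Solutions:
 g(z) = C1 + C2*erfi(sqrt(30)*z/10)


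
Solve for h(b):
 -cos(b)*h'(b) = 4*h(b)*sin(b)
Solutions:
 h(b) = C1*cos(b)^4


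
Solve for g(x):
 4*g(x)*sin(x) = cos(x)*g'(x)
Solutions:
 g(x) = C1/cos(x)^4


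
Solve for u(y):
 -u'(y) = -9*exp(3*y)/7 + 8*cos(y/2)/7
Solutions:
 u(y) = C1 + 3*exp(3*y)/7 - 16*sin(y/2)/7


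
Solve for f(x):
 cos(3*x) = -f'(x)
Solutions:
 f(x) = C1 - sin(3*x)/3


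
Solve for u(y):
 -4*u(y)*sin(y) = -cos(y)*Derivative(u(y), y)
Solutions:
 u(y) = C1/cos(y)^4


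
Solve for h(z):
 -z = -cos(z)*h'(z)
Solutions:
 h(z) = C1 + Integral(z/cos(z), z)


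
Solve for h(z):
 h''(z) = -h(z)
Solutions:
 h(z) = C1*sin(z) + C2*cos(z)


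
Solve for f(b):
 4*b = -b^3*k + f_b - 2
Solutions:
 f(b) = C1 + b^4*k/4 + 2*b^2 + 2*b


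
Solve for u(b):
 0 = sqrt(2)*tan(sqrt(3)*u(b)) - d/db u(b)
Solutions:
 u(b) = sqrt(3)*(pi - asin(C1*exp(sqrt(6)*b)))/3
 u(b) = sqrt(3)*asin(C1*exp(sqrt(6)*b))/3


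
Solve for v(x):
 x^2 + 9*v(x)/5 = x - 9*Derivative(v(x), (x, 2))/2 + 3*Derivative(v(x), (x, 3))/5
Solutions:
 v(x) = C1*exp(x*(-(2*sqrt(786) + 137)^(1/3) - 25/(2*sqrt(786) + 137)^(1/3) + 10)/4)*sin(sqrt(3)*x*(-(2*sqrt(786) + 137)^(1/3) + 25/(2*sqrt(786) + 137)^(1/3))/4) + C2*exp(x*(-(2*sqrt(786) + 137)^(1/3) - 25/(2*sqrt(786) + 137)^(1/3) + 10)/4)*cos(sqrt(3)*x*(-(2*sqrt(786) + 137)^(1/3) + 25/(2*sqrt(786) + 137)^(1/3))/4) + C3*exp(x*(25/(2*sqrt(786) + 137)^(1/3) + 5 + (2*sqrt(786) + 137)^(1/3))/2) - 5*x^2/9 + 5*x/9 + 25/9


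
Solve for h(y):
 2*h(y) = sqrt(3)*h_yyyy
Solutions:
 h(y) = C1*exp(-2^(1/4)*3^(7/8)*y/3) + C2*exp(2^(1/4)*3^(7/8)*y/3) + C3*sin(2^(1/4)*3^(7/8)*y/3) + C4*cos(2^(1/4)*3^(7/8)*y/3)


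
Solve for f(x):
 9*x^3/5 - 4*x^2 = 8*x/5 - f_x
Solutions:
 f(x) = C1 - 9*x^4/20 + 4*x^3/3 + 4*x^2/5


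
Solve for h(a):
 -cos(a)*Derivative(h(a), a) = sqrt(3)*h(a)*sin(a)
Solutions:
 h(a) = C1*cos(a)^(sqrt(3))


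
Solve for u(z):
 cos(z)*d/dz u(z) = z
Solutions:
 u(z) = C1 + Integral(z/cos(z), z)


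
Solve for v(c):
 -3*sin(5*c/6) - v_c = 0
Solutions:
 v(c) = C1 + 18*cos(5*c/6)/5


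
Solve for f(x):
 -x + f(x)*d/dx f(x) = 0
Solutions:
 f(x) = -sqrt(C1 + x^2)
 f(x) = sqrt(C1 + x^2)


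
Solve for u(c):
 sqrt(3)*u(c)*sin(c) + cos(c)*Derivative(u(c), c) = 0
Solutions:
 u(c) = C1*cos(c)^(sqrt(3))


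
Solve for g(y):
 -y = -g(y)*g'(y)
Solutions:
 g(y) = -sqrt(C1 + y^2)
 g(y) = sqrt(C1 + y^2)


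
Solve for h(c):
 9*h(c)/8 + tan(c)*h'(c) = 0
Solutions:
 h(c) = C1/sin(c)^(9/8)


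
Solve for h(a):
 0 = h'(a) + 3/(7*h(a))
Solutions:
 h(a) = -sqrt(C1 - 42*a)/7
 h(a) = sqrt(C1 - 42*a)/7


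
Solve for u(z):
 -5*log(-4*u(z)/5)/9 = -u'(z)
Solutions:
 -9*Integral(1/(log(-_y) - log(5) + 2*log(2)), (_y, u(z)))/5 = C1 - z


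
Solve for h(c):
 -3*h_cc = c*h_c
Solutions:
 h(c) = C1 + C2*erf(sqrt(6)*c/6)


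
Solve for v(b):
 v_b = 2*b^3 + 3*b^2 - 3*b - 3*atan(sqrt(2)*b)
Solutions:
 v(b) = C1 + b^4/2 + b^3 - 3*b^2/2 - 3*b*atan(sqrt(2)*b) + 3*sqrt(2)*log(2*b^2 + 1)/4


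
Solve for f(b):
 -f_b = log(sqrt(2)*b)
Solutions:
 f(b) = C1 - b*log(b) - b*log(2)/2 + b


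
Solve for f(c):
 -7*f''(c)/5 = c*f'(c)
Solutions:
 f(c) = C1 + C2*erf(sqrt(70)*c/14)


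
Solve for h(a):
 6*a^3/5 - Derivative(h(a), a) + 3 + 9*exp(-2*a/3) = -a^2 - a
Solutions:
 h(a) = C1 + 3*a^4/10 + a^3/3 + a^2/2 + 3*a - 27*exp(-2*a/3)/2


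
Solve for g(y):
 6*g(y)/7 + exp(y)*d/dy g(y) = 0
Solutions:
 g(y) = C1*exp(6*exp(-y)/7)


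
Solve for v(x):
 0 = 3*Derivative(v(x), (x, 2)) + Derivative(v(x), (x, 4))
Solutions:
 v(x) = C1 + C2*x + C3*sin(sqrt(3)*x) + C4*cos(sqrt(3)*x)


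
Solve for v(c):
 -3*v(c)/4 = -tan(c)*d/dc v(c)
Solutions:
 v(c) = C1*sin(c)^(3/4)


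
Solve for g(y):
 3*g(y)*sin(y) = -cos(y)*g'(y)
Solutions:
 g(y) = C1*cos(y)^3


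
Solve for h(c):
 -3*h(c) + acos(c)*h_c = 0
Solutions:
 h(c) = C1*exp(3*Integral(1/acos(c), c))


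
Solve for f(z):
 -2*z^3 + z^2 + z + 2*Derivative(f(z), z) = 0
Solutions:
 f(z) = C1 + z^4/4 - z^3/6 - z^2/4


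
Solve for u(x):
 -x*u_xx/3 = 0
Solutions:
 u(x) = C1 + C2*x


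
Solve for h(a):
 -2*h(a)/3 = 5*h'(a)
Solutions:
 h(a) = C1*exp(-2*a/15)


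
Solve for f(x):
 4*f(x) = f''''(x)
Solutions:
 f(x) = C1*exp(-sqrt(2)*x) + C2*exp(sqrt(2)*x) + C3*sin(sqrt(2)*x) + C4*cos(sqrt(2)*x)


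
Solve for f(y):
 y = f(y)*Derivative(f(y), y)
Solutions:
 f(y) = -sqrt(C1 + y^2)
 f(y) = sqrt(C1 + y^2)


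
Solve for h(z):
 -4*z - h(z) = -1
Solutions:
 h(z) = 1 - 4*z


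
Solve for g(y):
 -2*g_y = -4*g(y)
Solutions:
 g(y) = C1*exp(2*y)


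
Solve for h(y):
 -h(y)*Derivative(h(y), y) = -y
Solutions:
 h(y) = -sqrt(C1 + y^2)
 h(y) = sqrt(C1 + y^2)


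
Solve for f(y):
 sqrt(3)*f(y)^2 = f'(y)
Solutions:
 f(y) = -1/(C1 + sqrt(3)*y)


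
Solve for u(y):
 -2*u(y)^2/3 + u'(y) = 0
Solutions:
 u(y) = -3/(C1 + 2*y)


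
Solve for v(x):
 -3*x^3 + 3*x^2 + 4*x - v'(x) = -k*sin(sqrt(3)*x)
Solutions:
 v(x) = C1 - sqrt(3)*k*cos(sqrt(3)*x)/3 - 3*x^4/4 + x^3 + 2*x^2


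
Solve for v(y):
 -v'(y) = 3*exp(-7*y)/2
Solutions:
 v(y) = C1 + 3*exp(-7*y)/14


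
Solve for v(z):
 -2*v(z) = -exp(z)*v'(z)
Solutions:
 v(z) = C1*exp(-2*exp(-z))


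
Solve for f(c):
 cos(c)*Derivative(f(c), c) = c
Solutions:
 f(c) = C1 + Integral(c/cos(c), c)


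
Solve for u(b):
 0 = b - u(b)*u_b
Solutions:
 u(b) = -sqrt(C1 + b^2)
 u(b) = sqrt(C1 + b^2)


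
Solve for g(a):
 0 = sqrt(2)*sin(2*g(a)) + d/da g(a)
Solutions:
 g(a) = pi - acos((-C1 - exp(4*sqrt(2)*a))/(C1 - exp(4*sqrt(2)*a)))/2
 g(a) = acos((-C1 - exp(4*sqrt(2)*a))/(C1 - exp(4*sqrt(2)*a)))/2


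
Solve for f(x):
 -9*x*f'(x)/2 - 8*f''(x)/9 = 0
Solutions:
 f(x) = C1 + C2*erf(9*sqrt(2)*x/8)


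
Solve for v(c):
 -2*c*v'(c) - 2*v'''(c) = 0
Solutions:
 v(c) = C1 + Integral(C2*airyai(-c) + C3*airybi(-c), c)


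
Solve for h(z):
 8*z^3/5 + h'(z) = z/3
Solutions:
 h(z) = C1 - 2*z^4/5 + z^2/6


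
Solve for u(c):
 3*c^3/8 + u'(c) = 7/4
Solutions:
 u(c) = C1 - 3*c^4/32 + 7*c/4


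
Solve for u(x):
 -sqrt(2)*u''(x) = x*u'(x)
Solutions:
 u(x) = C1 + C2*erf(2^(1/4)*x/2)


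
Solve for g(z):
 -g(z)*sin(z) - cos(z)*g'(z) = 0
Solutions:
 g(z) = C1*cos(z)


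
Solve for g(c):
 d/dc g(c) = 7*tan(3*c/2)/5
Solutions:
 g(c) = C1 - 14*log(cos(3*c/2))/15


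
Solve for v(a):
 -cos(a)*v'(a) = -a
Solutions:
 v(a) = C1 + Integral(a/cos(a), a)


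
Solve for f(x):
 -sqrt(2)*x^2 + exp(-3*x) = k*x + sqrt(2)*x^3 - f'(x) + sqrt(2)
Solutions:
 f(x) = C1 + k*x^2/2 + sqrt(2)*x^4/4 + sqrt(2)*x^3/3 + sqrt(2)*x + exp(-3*x)/3


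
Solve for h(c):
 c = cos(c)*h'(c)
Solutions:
 h(c) = C1 + Integral(c/cos(c), c)


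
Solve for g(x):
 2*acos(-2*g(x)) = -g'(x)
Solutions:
 Integral(1/acos(-2*_y), (_y, g(x))) = C1 - 2*x


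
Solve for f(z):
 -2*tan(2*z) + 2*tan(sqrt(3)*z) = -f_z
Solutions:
 f(z) = C1 - log(cos(2*z)) + 2*sqrt(3)*log(cos(sqrt(3)*z))/3


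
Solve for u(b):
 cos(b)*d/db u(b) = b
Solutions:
 u(b) = C1 + Integral(b/cos(b), b)


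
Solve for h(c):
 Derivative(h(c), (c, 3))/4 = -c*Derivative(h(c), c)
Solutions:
 h(c) = C1 + Integral(C2*airyai(-2^(2/3)*c) + C3*airybi(-2^(2/3)*c), c)


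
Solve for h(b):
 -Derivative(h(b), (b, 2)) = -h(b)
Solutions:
 h(b) = C1*exp(-b) + C2*exp(b)


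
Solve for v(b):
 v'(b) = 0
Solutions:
 v(b) = C1


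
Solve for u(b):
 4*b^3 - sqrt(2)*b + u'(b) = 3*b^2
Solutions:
 u(b) = C1 - b^4 + b^3 + sqrt(2)*b^2/2


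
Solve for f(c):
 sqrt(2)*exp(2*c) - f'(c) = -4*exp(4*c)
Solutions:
 f(c) = C1 + exp(4*c) + sqrt(2)*exp(2*c)/2


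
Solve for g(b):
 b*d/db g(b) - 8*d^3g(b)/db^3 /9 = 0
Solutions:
 g(b) = C1 + Integral(C2*airyai(3^(2/3)*b/2) + C3*airybi(3^(2/3)*b/2), b)


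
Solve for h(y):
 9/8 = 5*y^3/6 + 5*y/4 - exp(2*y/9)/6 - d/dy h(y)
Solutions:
 h(y) = C1 + 5*y^4/24 + 5*y^2/8 - 9*y/8 - 3*exp(2*y/9)/4
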